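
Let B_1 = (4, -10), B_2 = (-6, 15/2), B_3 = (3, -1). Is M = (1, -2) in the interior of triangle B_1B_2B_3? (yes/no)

yes

Barycentric coordinates of M: (52/145, 38/145, 11/29).
The three coordinates are positive, positive, positive; a point is interior exactly when all three are positive.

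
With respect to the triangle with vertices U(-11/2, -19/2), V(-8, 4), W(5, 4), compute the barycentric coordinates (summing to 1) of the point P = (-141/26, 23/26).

(3/13, 8/13, 2/13)

Signed area of the reference triangle: [UVW] = ½·((-11/2)·(4−4) + (-8)·(4−(-19/2)) + 5·(-19/2−4)) = ½·(0 − 108 − 135/2) = -351/4.
[PVW] = ½·((-141/26)·(4−4) + (-8)·(4−(23/26)) + 5·(23/26−4)) = ½·(0 − 324/13 − 405/26) = -81/4, so the U-coordinate is (-81/4)/(-351/4) = 3/13.
[UPW] = ½·((-11/2)·(23/26−4) + (-141/26)·(4−(-19/2)) + 5·(-19/2−(23/26))) = ½·(891/52 − 3807/52 − 675/13) = -54, so the V-coordinate is 8/13.
[UVP] = ½·((-11/2)·(4−(23/26)) + (-8)·(23/26−(-19/2)) + (-141/26)·(-19/2−4)) = ½·(-891/52 − 1080/13 + 3807/52) = -27/2, so the W-coordinate is 2/13.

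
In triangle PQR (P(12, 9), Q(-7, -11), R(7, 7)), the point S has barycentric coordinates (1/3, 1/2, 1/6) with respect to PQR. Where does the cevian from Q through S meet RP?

Line QS meets RP where the Q-coordinate vanishes; zeroing S's Q-weight and renormalizing leaves R, P-weights 1/6 : 1/3 → (1/3, 2/3).
So T = (1/3)·R + (2/3)·P = (31/3, 25/3).

(31/3, 25/3)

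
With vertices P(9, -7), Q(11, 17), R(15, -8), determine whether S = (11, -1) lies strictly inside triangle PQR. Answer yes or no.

yes

Barycentric coordinates of S: (36/73, 19/73, 18/73).
The three coordinates are positive, positive, positive; a point is interior exactly when all three are positive.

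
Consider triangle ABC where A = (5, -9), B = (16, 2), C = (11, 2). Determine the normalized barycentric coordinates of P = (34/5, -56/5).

(6/5, 3/5, -4/5)

Signed area of the reference triangle: [ABC] = ½·(5·(2−2) + 16·(2−(-9)) + 11·(-9−2)) = ½·(0 + 176 − 121) = 55/2.
[PBC] = ½·((34/5)·(2−2) + 16·(2−(-56/5)) + 11·(-56/5−2)) = ½·(0 + 1056/5 − 726/5) = 33, so the A-coordinate is 33/(55/2) = 6/5.
[APC] = ½·(5·(-56/5−2) + (34/5)·(2−(-9)) + 11·(-9−(-56/5))) = ½·(-66 + 374/5 + 121/5) = 33/2, so the B-coordinate is 3/5.
[ABP] = ½·(5·(2−(-56/5)) + 16·(-56/5−(-9)) + (34/5)·(-9−2)) = ½·(66 − 176/5 − 374/5) = -22, so the C-coordinate is -4/5.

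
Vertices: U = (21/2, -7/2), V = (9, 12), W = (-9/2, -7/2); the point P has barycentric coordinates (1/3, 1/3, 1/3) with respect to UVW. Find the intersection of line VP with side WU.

Line VP meets WU where the V-coordinate vanishes; zeroing P's V-weight and renormalizing leaves W, U-weights 1/3 : 1/3 → (1/2, 1/2).
So Q = (1/2)·W + (1/2)·U = (3, -7/2).

(3, -7/2)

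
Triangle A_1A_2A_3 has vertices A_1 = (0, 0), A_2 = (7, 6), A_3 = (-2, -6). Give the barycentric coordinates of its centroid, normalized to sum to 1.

(1/3, 1/3, 1/3)

The centroid is the average of the vertices, so each weight is 1/3.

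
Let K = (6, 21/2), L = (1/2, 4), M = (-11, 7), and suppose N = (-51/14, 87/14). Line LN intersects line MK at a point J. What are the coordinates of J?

Barycentric coordinates of N with respect to KLM: (1/7, 3/7, 3/7).
On side MK the L-coordinate is zero; dropping N's L-weight 3/7 and renormalizing the remaining 3/7 : 1/7 gives weights 3/4, 1/4 on M, K.
J = (3/4)·(-11, 7) + (1/4)·(6, 21/2) = (-27/4, 63/8).

(-27/4, 63/8)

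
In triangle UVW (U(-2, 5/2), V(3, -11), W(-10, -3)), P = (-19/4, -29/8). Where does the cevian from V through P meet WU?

Barycentric coordinates of P with respect to UVW: (1/4, 1/4, 1/2).
On side WU the V-coordinate is zero; dropping P's V-weight 1/4 and renormalizing the remaining 1/2 : 1/4 gives weights 2/3, 1/3 on W, U.
Q = (2/3)·(-10, -3) + (1/3)·(-2, 5/2) = (-22/3, -7/6).

(-22/3, -7/6)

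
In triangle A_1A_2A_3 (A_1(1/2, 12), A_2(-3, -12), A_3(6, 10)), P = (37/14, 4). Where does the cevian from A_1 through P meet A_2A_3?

(3, 8/3)

Barycentric coordinates of P with respect to A_1A_2A_3: (1/7, 2/7, 4/7).
On side A_2A_3 the A_1-coordinate is zero; dropping P's A_1-weight 1/7 and renormalizing the remaining 2/7 : 4/7 gives weights 1/3, 2/3 on A_2, A_3.
Q = (1/3)·(-3, -12) + (2/3)·(6, 10) = (3, 8/3).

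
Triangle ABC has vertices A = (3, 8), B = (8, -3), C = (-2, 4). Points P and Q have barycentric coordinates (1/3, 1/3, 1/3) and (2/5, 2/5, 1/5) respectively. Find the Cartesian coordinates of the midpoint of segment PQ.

(7/2, 29/10)

Barycentric coordinates of the midpoint are the average: (11/30, 11/30, 4/15).
Converting: (11/30)·A + (11/30)·B + (4/15)·C = (7/2, 29/10).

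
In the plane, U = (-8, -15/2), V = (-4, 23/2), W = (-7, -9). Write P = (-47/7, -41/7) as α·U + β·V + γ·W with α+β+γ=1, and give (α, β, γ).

(1/7, 1/7, 5/7)

Signed area of the reference triangle: [UVW] = ½·((-8)·(23/2−(-9)) + (-4)·(-9−(-15/2)) + (-7)·(-15/2−(23/2))) = ½·(-164 + 6 + 133) = -25/2.
[PVW] = ½·((-47/7)·(23/2−(-9)) + (-4)·(-9−(-41/7)) + (-7)·(-41/7−(23/2))) = ½·(-1927/14 + 88/7 + 243/2) = -25/14, so the U-coordinate is (-25/14)/(-25/2) = 1/7.
[UPW] = ½·((-8)·(-41/7−(-9)) + (-47/7)·(-9−(-15/2)) + (-7)·(-15/2−(-41/7))) = ½·(-176/7 + 141/14 + 23/2) = -25/14, so the V-coordinate is 1/7.
[UVP] = ½·((-8)·(23/2−(-41/7)) + (-4)·(-41/7−(-15/2)) + (-47/7)·(-15/2−(23/2))) = ½·(-972/7 − 46/7 + 893/7) = -125/14, so the W-coordinate is 5/7.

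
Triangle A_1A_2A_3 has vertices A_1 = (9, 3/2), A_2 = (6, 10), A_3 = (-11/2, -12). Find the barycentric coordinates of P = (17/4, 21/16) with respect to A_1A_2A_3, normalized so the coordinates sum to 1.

(3/8, 3/8, 1/4)

Signed area of the reference triangle: [A_1A_2A_3] = ½·(9·(10−(-12)) + 6·(-12−(3/2)) + (-11/2)·(3/2−10)) = ½·(198 − 81 + 187/4) = 655/8.
[PA_2A_3] = ½·((17/4)·(10−(-12)) + 6·(-12−(21/16)) + (-11/2)·(21/16−10)) = ½·(187/2 − 639/8 + 1529/32) = 1965/64, so the A_1-coordinate is (1965/64)/(655/8) = 3/8.
[A_1PA_3] = ½·(9·(21/16−(-12)) + (17/4)·(-12−(3/2)) + (-11/2)·(3/2−(21/16))) = ½·(1917/16 − 459/8 − 33/32) = 1965/64, so the A_2-coordinate is 3/8.
[A_1A_2P] = ½·(9·(10−(21/16)) + 6·(21/16−(3/2)) + (17/4)·(3/2−10)) = ½·(1251/16 − 9/8 − 289/8) = 655/32, so the A_3-coordinate is 1/4.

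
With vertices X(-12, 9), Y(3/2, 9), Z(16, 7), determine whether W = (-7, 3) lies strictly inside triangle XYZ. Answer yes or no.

Barycentric coordinates of W: (104/27, -158/27, 3).
The three coordinates are positive, negative, positive; a point is interior exactly when all three are positive.

no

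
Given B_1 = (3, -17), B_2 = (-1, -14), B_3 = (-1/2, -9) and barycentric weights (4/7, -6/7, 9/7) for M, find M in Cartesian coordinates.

M = (4/7)·B_1 + (-6/7)·B_2 + (9/7)·B_3.
x-coordinate: (4/7)·3 + (-6/7)·(-1) + (9/7)·(-1/2) = 27/14.
y-coordinate: (4/7)·(-17) + (-6/7)·(-14) + (9/7)·(-9) = -65/7.

(27/14, -65/7)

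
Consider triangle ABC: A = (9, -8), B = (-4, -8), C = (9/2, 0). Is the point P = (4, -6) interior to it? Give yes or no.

yes

Barycentric coordinates of P: (47/104, 31/104, 1/4).
The three coordinates are positive, positive, positive; a point is interior exactly when all three are positive.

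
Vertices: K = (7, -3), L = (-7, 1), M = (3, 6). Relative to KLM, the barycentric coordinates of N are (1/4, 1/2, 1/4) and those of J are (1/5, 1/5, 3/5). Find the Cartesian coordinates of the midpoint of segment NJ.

Barycentric coordinates of the midpoint are the average: (9/40, 7/20, 17/40).
Converting: (9/40)·K + (7/20)·L + (17/40)·M = (2/5, 89/40).

(2/5, 89/40)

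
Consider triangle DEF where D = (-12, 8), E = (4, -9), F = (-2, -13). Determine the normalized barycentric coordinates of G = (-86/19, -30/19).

(9/19, 7/19, 3/19)

Signed area of the reference triangle: [DEF] = ½·((-12)·(-9−(-13)) + 4·(-13−8) + (-2)·(8−(-9))) = ½·(-48 − 84 − 34) = -83.
[GEF] = ½·((-86/19)·(-9−(-13)) + 4·(-13−(-30/19)) + (-2)·(-30/19−(-9))) = ½·(-344/19 − 868/19 − 282/19) = -747/19, so the D-coordinate is (-747/19)/(-83) = 9/19.
[DGF] = ½·((-12)·(-30/19−(-13)) + (-86/19)·(-13−8) + (-2)·(8−(-30/19))) = ½·(-2604/19 + 1806/19 − 364/19) = -581/19, so the E-coordinate is 7/19.
[DEG] = ½·((-12)·(-9−(-30/19)) + 4·(-30/19−8) + (-86/19)·(8−(-9))) = ½·(1692/19 − 728/19 − 1462/19) = -249/19, so the F-coordinate is 3/19.
Check: 9/19 + 7/19 + 3/19 = 1.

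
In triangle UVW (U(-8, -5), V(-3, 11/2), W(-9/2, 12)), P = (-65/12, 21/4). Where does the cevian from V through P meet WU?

Barycentric coordinates of P with respect to UVW: (1/3, 1/6, 1/2).
On side WU the V-coordinate is zero; dropping P's V-weight 1/6 and renormalizing the remaining 1/2 : 1/3 gives weights 3/5, 2/5 on W, U.
Q = (3/5)·(-9/2, 12) + (2/5)·(-8, -5) = (-59/10, 26/5).

(-59/10, 26/5)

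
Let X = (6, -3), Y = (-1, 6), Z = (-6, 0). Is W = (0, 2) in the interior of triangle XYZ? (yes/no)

yes

Barycentric coordinates of W: (26/87, 14/29, 19/87).
The three coordinates are positive, positive, positive; a point is interior exactly when all three are positive.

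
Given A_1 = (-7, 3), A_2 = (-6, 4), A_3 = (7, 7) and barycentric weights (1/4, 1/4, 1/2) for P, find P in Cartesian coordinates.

P = (1/4)·A_1 + (1/4)·A_2 + (1/2)·A_3.
x-coordinate: (1/4)·(-7) + (1/4)·(-6) + (1/2)·7 = 1/4.
y-coordinate: (1/4)·3 + (1/4)·4 + (1/2)·7 = 21/4.

(1/4, 21/4)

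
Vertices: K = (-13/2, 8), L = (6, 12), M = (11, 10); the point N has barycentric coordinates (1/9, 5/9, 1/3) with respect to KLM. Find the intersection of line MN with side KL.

Line MN meets KL where the M-coordinate vanishes; zeroing N's M-weight and renormalizing leaves K, L-weights 1/9 : 5/9 → (1/6, 5/6).
So J = (1/6)·K + (5/6)·L = (47/12, 34/3).

(47/12, 34/3)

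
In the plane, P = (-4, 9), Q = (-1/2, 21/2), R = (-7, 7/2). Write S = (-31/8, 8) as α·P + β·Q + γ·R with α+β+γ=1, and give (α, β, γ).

Signed area of the reference triangle: [PQR] = ½·((-4)·(21/2−(7/2)) + (-1/2)·(7/2−9) + (-7)·(9−(21/2))) = ½·(-28 + 11/4 + 21/2) = -59/8.
[SQR] = ½·((-31/8)·(21/2−(7/2)) + (-1/2)·(7/2−8) + (-7)·(8−(21/2))) = ½·(-217/8 + 9/4 + 35/2) = -59/16, so the P-coordinate is (-59/16)/(-59/8) = 1/2.
[PSR] = ½·((-4)·(8−(7/2)) + (-31/8)·(7/2−9) + (-7)·(9−8)) = ½·(-18 + 341/16 − 7) = -59/32, so the Q-coordinate is 1/4.
[PQS] = ½·((-4)·(21/2−8) + (-1/2)·(8−9) + (-31/8)·(9−(21/2))) = ½·(-10 + 1/2 + 93/16) = -59/32, so the R-coordinate is 1/4.

(1/2, 1/4, 1/4)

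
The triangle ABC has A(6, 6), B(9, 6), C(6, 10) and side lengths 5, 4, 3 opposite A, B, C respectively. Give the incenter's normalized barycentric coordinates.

The incenter has barycentric coordinates proportional to the opposite side lengths: (5 : 4 : 3).
Normalizing by 5+4+3 = 12 gives (5/12, 1/3, 1/4).

(5/12, 1/3, 1/4)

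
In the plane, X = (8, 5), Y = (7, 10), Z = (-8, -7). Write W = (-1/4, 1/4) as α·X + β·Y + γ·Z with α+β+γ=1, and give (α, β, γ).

Signed area of the reference triangle: [XYZ] = ½·(8·(10−(-7)) + 7·(-7−5) + (-8)·(5−10)) = ½·(136 − 84 + 40) = 46.
[WYZ] = ½·((-1/4)·(10−(-7)) + 7·(-7−(1/4)) + (-8)·(1/4−10)) = ½·(-17/4 − 203/4 + 78) = 23/2, so the X-coordinate is (23/2)/46 = 1/4.
[XWZ] = ½·(8·(1/4−(-7)) + (-1/4)·(-7−5) + (-8)·(5−(1/4))) = ½·(58 + 3 − 38) = 23/2, so the Y-coordinate is 1/4.
[XYW] = ½·(8·(10−(1/4)) + 7·(1/4−5) + (-1/4)·(5−10)) = ½·(78 − 133/4 + 5/4) = 23, so the Z-coordinate is 1/2.
Check: 1/4 + 1/4 + 1/2 = 1.

(1/4, 1/4, 1/2)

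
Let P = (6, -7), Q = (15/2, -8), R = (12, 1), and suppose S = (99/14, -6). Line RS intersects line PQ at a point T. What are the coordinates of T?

Barycentric coordinates of S with respect to PQR: (5/7, 1/7, 1/7).
On side PQ the R-coordinate is zero; dropping S's R-weight 1/7 and renormalizing the remaining 5/7 : 1/7 gives weights 5/6, 1/6 on P, Q.
T = (5/6)·(6, -7) + (1/6)·(15/2, -8) = (25/4, -43/6).

(25/4, -43/6)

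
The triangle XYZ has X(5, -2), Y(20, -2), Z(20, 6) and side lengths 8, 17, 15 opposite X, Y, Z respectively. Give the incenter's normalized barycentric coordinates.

(1/5, 17/40, 3/8)

The incenter has barycentric coordinates proportional to the opposite side lengths: (8 : 17 : 15).
Normalizing by 8+17+15 = 40 gives (1/5, 17/40, 3/8).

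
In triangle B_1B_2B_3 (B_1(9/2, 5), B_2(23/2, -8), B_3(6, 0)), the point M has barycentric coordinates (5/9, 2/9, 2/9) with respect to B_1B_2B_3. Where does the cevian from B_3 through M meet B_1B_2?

Line B_3M meets B_1B_2 where the B_3-coordinate vanishes; zeroing M's B_3-weight and renormalizing leaves B_1, B_2-weights 5/9 : 2/9 → (5/7, 2/7).
So N = (5/7)·B_1 + (2/7)·B_2 = (13/2, 9/7).

(13/2, 9/7)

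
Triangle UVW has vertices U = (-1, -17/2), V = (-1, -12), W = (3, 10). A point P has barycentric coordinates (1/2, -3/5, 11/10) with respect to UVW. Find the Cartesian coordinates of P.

(17/5, 279/20)

P = (1/2)·U + (-3/5)·V + (11/10)·W.
x-coordinate: (1/2)·(-1) + (-3/5)·(-1) + (11/10)·3 = 17/5.
y-coordinate: (1/2)·(-17/2) + (-3/5)·(-12) + (11/10)·10 = 279/20.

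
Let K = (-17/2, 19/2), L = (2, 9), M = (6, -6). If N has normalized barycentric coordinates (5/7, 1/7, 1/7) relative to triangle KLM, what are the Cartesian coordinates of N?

N = (5/7)·K + (1/7)·L + (1/7)·M.
x-coordinate: (5/7)·(-17/2) + (1/7)·2 + (1/7)·6 = -69/14.
y-coordinate: (5/7)·(19/2) + (1/7)·9 + (1/7)·(-6) = 101/14.

(-69/14, 101/14)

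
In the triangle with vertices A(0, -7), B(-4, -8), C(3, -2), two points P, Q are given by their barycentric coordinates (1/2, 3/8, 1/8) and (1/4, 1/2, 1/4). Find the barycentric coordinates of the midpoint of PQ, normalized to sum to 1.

(3/8, 7/16, 3/16)

Since both coordinate triples sum to 1, the midpoint's barycentrics are the componentwise average.
(1/2+1/4)/2 = 3/8; similarly 7/16 and 3/16.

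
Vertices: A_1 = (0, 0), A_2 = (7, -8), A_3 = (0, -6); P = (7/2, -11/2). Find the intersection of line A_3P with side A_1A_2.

Barycentric coordinates of P with respect to A_1A_2A_3: (1/4, 1/2, 1/4).
On side A_1A_2 the A_3-coordinate is zero; dropping P's A_3-weight 1/4 and renormalizing the remaining 1/4 : 1/2 gives weights 1/3, 2/3 on A_1, A_2.
Q = (1/3)·(0, 0) + (2/3)·(7, -8) = (14/3, -16/3).

(14/3, -16/3)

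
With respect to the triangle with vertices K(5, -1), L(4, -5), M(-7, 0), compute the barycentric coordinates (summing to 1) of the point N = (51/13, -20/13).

Signed area of the reference triangle: [KLM] = ½·(5·(-5−0) + 4·(0−(-1)) + (-7)·(-1−(-5))) = ½·(-25 + 4 − 28) = -49/2.
[NLM] = ½·((51/13)·(-5−0) + 4·(0−(-20/13)) + (-7)·(-20/13−(-5))) = ½·(-255/13 + 80/13 − 315/13) = -245/13, so the K-coordinate is (-245/13)/(-49/2) = 10/13.
[KNM] = ½·(5·(-20/13−0) + (51/13)·(0−(-1)) + (-7)·(-1−(-20/13))) = ½·(-100/13 + 51/13 − 49/13) = -49/13, so the L-coordinate is 2/13.
[KLN] = ½·(5·(-5−(-20/13)) + 4·(-20/13−(-1)) + (51/13)·(-1−(-5))) = ½·(-225/13 − 28/13 + 204/13) = -49/26, so the M-coordinate is 1/13.
Check: 10/13 + 2/13 + 1/13 = 1.

(10/13, 2/13, 1/13)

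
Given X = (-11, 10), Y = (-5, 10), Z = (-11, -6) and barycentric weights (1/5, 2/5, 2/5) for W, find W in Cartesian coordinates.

W = (1/5)·X + (2/5)·Y + (2/5)·Z.
x-coordinate: (1/5)·(-11) + (2/5)·(-5) + (2/5)·(-11) = -43/5.
y-coordinate: (1/5)·10 + (2/5)·10 + (2/5)·(-6) = 18/5.

(-43/5, 18/5)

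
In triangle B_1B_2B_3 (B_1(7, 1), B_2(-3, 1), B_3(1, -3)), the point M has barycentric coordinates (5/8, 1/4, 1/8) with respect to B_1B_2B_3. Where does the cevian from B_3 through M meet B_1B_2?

(29/7, 1)

Line B_3M meets B_1B_2 where the B_3-coordinate vanishes; zeroing M's B_3-weight and renormalizing leaves B_1, B_2-weights 5/8 : 1/4 → (5/7, 2/7).
So N = (5/7)·B_1 + (2/7)·B_2 = (29/7, 1).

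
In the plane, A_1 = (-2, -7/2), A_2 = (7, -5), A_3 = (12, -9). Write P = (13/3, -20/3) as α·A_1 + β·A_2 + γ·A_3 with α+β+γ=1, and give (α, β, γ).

(2/3, -1/3, 2/3)

Signed area of the reference triangle: [A_1A_2A_3] = ½·((-2)·(-5−(-9)) + 7·(-9−(-7/2)) + 12·(-7/2−(-5))) = ½·(-8 − 77/2 + 18) = -57/4.
[PA_2A_3] = ½·((13/3)·(-5−(-9)) + 7·(-9−(-20/3)) + 12·(-20/3−(-5))) = ½·(52/3 − 49/3 − 20) = -19/2, so the A_1-coordinate is (-19/2)/(-57/4) = 2/3.
[A_1PA_3] = ½·((-2)·(-20/3−(-9)) + (13/3)·(-9−(-7/2)) + 12·(-7/2−(-20/3))) = ½·(-14/3 − 143/6 + 38) = 19/4, so the A_2-coordinate is -1/3.
[A_1A_2P] = ½·((-2)·(-5−(-20/3)) + 7·(-20/3−(-7/2)) + (13/3)·(-7/2−(-5))) = ½·(-10/3 − 133/6 + 13/2) = -19/2, so the A_3-coordinate is 2/3.
Check: 2/3 − 1/3 + 2/3 = 1.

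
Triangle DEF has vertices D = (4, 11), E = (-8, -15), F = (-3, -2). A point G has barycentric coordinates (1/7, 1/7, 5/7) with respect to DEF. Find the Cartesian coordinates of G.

(-19/7, -2)

G = (1/7)·D + (1/7)·E + (5/7)·F.
x-coordinate: (1/7)·4 + (1/7)·(-8) + (5/7)·(-3) = -19/7.
y-coordinate: (1/7)·11 + (1/7)·(-15) + (5/7)·(-2) = -2.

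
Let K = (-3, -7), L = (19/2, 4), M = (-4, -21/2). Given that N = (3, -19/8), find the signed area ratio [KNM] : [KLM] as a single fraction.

1/2

[KLM] = ½·((-3)·(4−(-21/2)) + (19/2)·(-21/2−(-7)) + (-4)·(-7−4)) = ½·(-87/2 − 133/4 + 44) = -131/8.
[KNM] = ½·((-3)·(-19/8−(-21/2)) + 3·(-21/2−(-7)) + (-4)·(-7−(-19/8))) = ½·(-195/8 − 21/2 + 37/2) = -131/16, so the ratio is (-131/16)/(-131/8) = 1/2.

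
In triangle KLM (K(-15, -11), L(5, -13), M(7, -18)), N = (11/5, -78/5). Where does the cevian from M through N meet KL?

Barycentric coordinates of N with respect to KLM: (1/5, 1/5, 3/5).
On side KL the M-coordinate is zero; dropping N's M-weight 3/5 and renormalizing the remaining 1/5 : 1/5 gives weights 1/2, 1/2 on K, L.
J = (1/2)·(-15, -11) + (1/2)·(5, -13) = (-5, -12).

(-5, -12)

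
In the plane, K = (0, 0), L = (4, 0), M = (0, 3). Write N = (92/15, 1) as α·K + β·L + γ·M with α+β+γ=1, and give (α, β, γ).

Signed area of the reference triangle: [KLM] = ½·(0·(0−3) + 4·(3−0) + 0·(0−0)) = ½·(0 + 12 + 0) = 6.
[NLM] = ½·((92/15)·(0−3) + 4·(3−1) + 0·(1−0)) = ½·(-92/5 + 8 + 0) = -26/5, so the K-coordinate is (-26/5)/6 = -13/15.
[KNM] = ½·(0·(1−3) + (92/15)·(3−0) + 0·(0−1)) = ½·(0 + 92/5 + 0) = 46/5, so the L-coordinate is 23/15.
[KLN] = ½·(0·(0−1) + 4·(1−0) + (92/15)·(0−0)) = ½·(0 + 4 + 0) = 2, so the M-coordinate is 1/3.

(-13/15, 23/15, 1/3)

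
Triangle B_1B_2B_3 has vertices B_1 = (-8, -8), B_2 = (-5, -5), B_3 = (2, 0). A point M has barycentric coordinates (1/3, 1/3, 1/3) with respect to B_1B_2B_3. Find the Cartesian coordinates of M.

(-11/3, -13/3)

M = (1/3)·B_1 + (1/3)·B_2 + (1/3)·B_3.
x-coordinate: (1/3)·(-8) + (1/3)·(-5) + (1/3)·2 = -11/3.
y-coordinate: (1/3)·(-8) + (1/3)·(-5) + (1/3)·0 = -13/3.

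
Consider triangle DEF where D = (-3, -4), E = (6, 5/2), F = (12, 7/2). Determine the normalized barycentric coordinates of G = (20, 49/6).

Signed area of the reference triangle: [DEF] = ½·((-3)·(5/2−(7/2)) + 6·(7/2−(-4)) + 12·(-4−(5/2))) = ½·(3 + 45 − 78) = -15.
[GEF] = ½·(20·(5/2−(7/2)) + 6·(7/2−(49/6)) + 12·(49/6−(5/2))) = ½·(-20 − 28 + 68) = 10, so the D-coordinate is 10/(-15) = -2/3.
[DGF] = ½·((-3)·(49/6−(7/2)) + 20·(7/2−(-4)) + 12·(-4−(49/6))) = ½·(-14 + 150 − 146) = -5, so the E-coordinate is 1/3.
[DEG] = ½·((-3)·(5/2−(49/6)) + 6·(49/6−(-4)) + 20·(-4−(5/2))) = ½·(17 + 73 − 130) = -20, so the F-coordinate is 4/3.

(-2/3, 1/3, 4/3)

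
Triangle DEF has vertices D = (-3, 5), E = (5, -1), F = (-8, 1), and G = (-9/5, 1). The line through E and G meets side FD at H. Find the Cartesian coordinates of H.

Barycentric coordinates of G with respect to DEF: (1/5, 2/5, 2/5).
On side FD the E-coordinate is zero; dropping G's E-weight 2/5 and renormalizing the remaining 2/5 : 1/5 gives weights 2/3, 1/3 on F, D.
H = (2/3)·(-8, 1) + (1/3)·(-3, 5) = (-19/3, 7/3).

(-19/3, 7/3)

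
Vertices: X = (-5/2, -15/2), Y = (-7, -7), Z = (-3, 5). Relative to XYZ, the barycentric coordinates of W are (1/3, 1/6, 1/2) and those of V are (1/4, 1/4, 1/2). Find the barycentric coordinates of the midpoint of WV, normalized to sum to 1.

(7/24, 5/24, 1/2)

Since both coordinate triples sum to 1, the midpoint's barycentrics are the componentwise average.
(1/3+1/4)/2 = 7/24; similarly 5/24 and 1/2.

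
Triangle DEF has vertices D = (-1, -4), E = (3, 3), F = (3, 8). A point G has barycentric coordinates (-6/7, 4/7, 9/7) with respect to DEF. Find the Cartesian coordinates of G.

(45/7, 108/7)

G = (-6/7)·D + (4/7)·E + (9/7)·F.
x-coordinate: (-6/7)·(-1) + (4/7)·3 + (9/7)·3 = 45/7.
y-coordinate: (-6/7)·(-4) + (4/7)·3 + (9/7)·8 = 108/7.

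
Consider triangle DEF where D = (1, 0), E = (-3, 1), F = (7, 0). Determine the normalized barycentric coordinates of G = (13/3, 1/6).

(1/6, 1/6, 2/3)

Signed area of the reference triangle: [DEF] = ½·(1·(1−0) + (-3)·(0−0) + 7·(0−1)) = ½·(1 + 0 − 7) = -3.
[GEF] = ½·((13/3)·(1−0) + (-3)·(0−(1/6)) + 7·(1/6−1)) = ½·(13/3 + 1/2 − 35/6) = -1/2, so the D-coordinate is (-1/2)/(-3) = 1/6.
[DGF] = ½·(1·(1/6−0) + (13/3)·(0−0) + 7·(0−(1/6))) = ½·(1/6 + 0 − 7/6) = -1/2, so the E-coordinate is 1/6.
[DEG] = ½·(1·(1−(1/6)) + (-3)·(1/6−0) + (13/3)·(0−1)) = ½·(5/6 − 1/2 − 13/3) = -2, so the F-coordinate is 2/3.
Check: 1/6 + 1/6 + 2/3 = 1.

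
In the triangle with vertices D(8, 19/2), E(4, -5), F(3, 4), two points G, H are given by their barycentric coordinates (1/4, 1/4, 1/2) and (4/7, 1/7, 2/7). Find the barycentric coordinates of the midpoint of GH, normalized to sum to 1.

(23/56, 11/56, 11/28)

Since both coordinate triples sum to 1, the midpoint's barycentrics are the componentwise average.
(1/4+4/7)/2 = 23/56; similarly 11/56 and 11/28.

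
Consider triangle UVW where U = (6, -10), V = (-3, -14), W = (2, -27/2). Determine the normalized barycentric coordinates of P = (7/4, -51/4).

Signed area of the reference triangle: [UVW] = ½·(6·(-14−(-27/2)) + (-3)·(-27/2−(-10)) + 2·(-10−(-14))) = ½·(-3 + 21/2 + 8) = 31/4.
[PVW] = ½·((7/4)·(-14−(-27/2)) + (-3)·(-27/2−(-51/4)) + 2·(-51/4−(-14))) = ½·(-7/8 + 9/4 + 5/2) = 31/16, so the U-coordinate is (31/16)/(31/4) = 1/4.
[UPW] = ½·(6·(-51/4−(-27/2)) + (7/4)·(-27/2−(-10)) + 2·(-10−(-51/4))) = ½·(9/2 − 49/8 + 11/2) = 31/16, so the V-coordinate is 1/4.
[UVP] = ½·(6·(-14−(-51/4)) + (-3)·(-51/4−(-10)) + (7/4)·(-10−(-14))) = ½·(-15/2 + 33/4 + 7) = 31/8, so the W-coordinate is 1/2.
Check: 1/4 + 1/4 + 1/2 = 1.

(1/4, 1/4, 1/2)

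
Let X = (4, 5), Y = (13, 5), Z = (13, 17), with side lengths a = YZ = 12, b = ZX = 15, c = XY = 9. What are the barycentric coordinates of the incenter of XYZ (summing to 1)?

(1/3, 5/12, 1/4)

The incenter has barycentric coordinates proportional to the opposite side lengths: (12 : 15 : 9).
Normalizing by 12+15+9 = 36 gives (1/3, 5/12, 1/4).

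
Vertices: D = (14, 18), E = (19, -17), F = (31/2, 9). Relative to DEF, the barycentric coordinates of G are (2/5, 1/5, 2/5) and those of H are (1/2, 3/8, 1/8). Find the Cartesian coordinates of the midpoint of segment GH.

Barycentric coordinates of the midpoint are the average: (9/20, 23/80, 21/80).
Converting: (9/20)·D + (23/80)·E + (21/80)·F = (2533/160, 223/40).

(2533/160, 223/40)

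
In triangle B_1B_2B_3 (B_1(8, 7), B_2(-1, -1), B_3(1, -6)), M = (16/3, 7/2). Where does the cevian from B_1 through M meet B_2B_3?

(0, -7/2)

Barycentric coordinates of M with respect to B_1B_2B_3: (2/3, 1/6, 1/6).
On side B_2B_3 the B_1-coordinate is zero; dropping M's B_1-weight 2/3 and renormalizing the remaining 1/6 : 1/6 gives weights 1/2, 1/2 on B_2, B_3.
N = (1/2)·(-1, -1) + (1/2)·(1, -6) = (0, -7/2).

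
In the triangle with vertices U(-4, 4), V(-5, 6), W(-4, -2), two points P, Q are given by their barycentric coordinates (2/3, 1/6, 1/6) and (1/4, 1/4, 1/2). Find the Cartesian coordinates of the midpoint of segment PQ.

Barycentric coordinates of the midpoint are the average: (11/24, 5/24, 1/3).
Converting: (11/24)·U + (5/24)·V + (1/3)·W = (-101/24, 29/12).

(-101/24, 29/12)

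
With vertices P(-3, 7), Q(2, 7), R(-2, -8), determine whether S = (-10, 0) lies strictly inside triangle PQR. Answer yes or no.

Barycentric coordinates of S: (152/75, -112/75, 7/15).
The three coordinates are positive, negative, positive; a point is interior exactly when all three are positive.

no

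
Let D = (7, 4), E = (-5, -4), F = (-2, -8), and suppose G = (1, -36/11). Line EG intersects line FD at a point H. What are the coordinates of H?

(8/5, -16/5)

Barycentric coordinates of G with respect to DEF: (4/11, 1/11, 6/11).
On side FD the E-coordinate is zero; dropping G's E-weight 1/11 and renormalizing the remaining 6/11 : 4/11 gives weights 3/5, 2/5 on F, D.
H = (3/5)·(-2, -8) + (2/5)·(7, 4) = (8/5, -16/5).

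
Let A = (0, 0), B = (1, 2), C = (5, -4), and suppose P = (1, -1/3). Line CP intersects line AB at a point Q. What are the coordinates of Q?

Barycentric coordinates of P with respect to ABC: (2/3, 1/6, 1/6).
On side AB the C-coordinate is zero; dropping P's C-weight 1/6 and renormalizing the remaining 2/3 : 1/6 gives weights 4/5, 1/5 on A, B.
Q = (4/5)·(0, 0) + (1/5)·(1, 2) = (1/5, 2/5).

(1/5, 2/5)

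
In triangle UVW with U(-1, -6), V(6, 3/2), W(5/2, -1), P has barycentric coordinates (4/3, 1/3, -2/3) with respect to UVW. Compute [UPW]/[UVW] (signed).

1/3

The signed ratio [UPW]/[UVW] equals the barycentric coordinate of P at vertex V, which is 1/3.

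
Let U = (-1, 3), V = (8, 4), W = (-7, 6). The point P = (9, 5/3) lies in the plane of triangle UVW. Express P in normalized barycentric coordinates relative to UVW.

(1, 2/3, -2/3)

Signed area of the reference triangle: [UVW] = ½·((-1)·(4−6) + 8·(6−3) + (-7)·(3−4)) = ½·(2 + 24 + 7) = 33/2.
[PVW] = ½·(9·(4−6) + 8·(6−(5/3)) + (-7)·(5/3−4)) = ½·(-18 + 104/3 + 49/3) = 33/2, so the U-coordinate is (33/2)/(33/2) = 1.
[UPW] = ½·((-1)·(5/3−6) + 9·(6−3) + (-7)·(3−(5/3))) = ½·(13/3 + 27 − 28/3) = 11, so the V-coordinate is 2/3.
[UVP] = ½·((-1)·(4−(5/3)) + 8·(5/3−3) + 9·(3−4)) = ½·(-7/3 − 32/3 − 9) = -11, so the W-coordinate is -2/3.
Check: 1 + 2/3 − 2/3 = 1.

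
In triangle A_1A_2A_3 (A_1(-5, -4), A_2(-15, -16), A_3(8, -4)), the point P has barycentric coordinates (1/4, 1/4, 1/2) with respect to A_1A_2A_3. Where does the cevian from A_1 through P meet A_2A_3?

Line A_1P meets A_2A_3 where the A_1-coordinate vanishes; zeroing P's A_1-weight and renormalizing leaves A_2, A_3-weights 1/4 : 1/2 → (1/3, 2/3).
So Q = (1/3)·A_2 + (2/3)·A_3 = (1/3, -8).

(1/3, -8)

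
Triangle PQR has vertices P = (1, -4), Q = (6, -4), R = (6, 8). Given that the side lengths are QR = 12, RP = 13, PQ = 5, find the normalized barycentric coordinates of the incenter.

(2/5, 13/30, 1/6)

The incenter has barycentric coordinates proportional to the opposite side lengths: (12 : 13 : 5).
Normalizing by 12+13+5 = 30 gives (2/5, 13/30, 1/6).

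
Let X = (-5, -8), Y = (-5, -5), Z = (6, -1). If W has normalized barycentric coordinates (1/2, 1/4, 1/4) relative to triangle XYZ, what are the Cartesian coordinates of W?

(-9/4, -11/2)

W = (1/2)·X + (1/4)·Y + (1/4)·Z.
x-coordinate: (1/2)·(-5) + (1/4)·(-5) + (1/4)·6 = -9/4.
y-coordinate: (1/2)·(-8) + (1/4)·(-5) + (1/4)·(-1) = -11/2.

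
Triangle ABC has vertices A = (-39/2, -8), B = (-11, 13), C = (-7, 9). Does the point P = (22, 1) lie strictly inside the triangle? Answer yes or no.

no

Barycentric coordinates of P: (-42/59, -593/118, 795/118).
The three coordinates are negative, negative, positive; a point is interior exactly when all three are positive.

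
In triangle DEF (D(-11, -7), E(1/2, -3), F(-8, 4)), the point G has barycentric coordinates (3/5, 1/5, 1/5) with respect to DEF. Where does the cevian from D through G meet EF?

Line DG meets EF where the D-coordinate vanishes; zeroing G's D-weight and renormalizing leaves E, F-weights 1/5 : 1/5 → (1/2, 1/2).
So H = (1/2)·E + (1/2)·F = (-15/4, 1/2).

(-15/4, 1/2)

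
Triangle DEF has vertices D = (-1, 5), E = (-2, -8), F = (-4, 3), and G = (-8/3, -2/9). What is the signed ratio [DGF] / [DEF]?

[DEF] = ½·((-1)·(-8−3) + (-2)·(3−5) + (-4)·(5−(-8))) = ½·(11 + 4 − 52) = -37/2.
[DGF] = ½·((-1)·(-2/9−3) + (-8/3)·(3−5) + (-4)·(5−(-2/9))) = ½·(29/9 + 16/3 − 188/9) = -37/6, so the ratio is (-37/6)/(-37/2) = 1/3.

1/3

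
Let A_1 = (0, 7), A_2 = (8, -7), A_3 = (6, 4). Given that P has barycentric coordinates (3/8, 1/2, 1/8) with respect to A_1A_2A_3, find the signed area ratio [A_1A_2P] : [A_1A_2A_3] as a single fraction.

1/8

The signed ratio [A_1A_2P]/[A_1A_2A_3] equals the barycentric coordinate of P at vertex A_3, which is 1/8.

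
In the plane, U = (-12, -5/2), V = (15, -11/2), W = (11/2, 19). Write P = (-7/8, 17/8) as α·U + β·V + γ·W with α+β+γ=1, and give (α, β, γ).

Signed area of the reference triangle: [UVW] = ½·((-12)·(-11/2−19) + 15·(19−(-5/2)) + (11/2)·(-5/2−(-11/2))) = ½·(294 + 645/2 + 33/2) = 633/2.
[PVW] = ½·((-7/8)·(-11/2−19) + 15·(19−(17/8)) + (11/2)·(17/8−(-11/2))) = ½·(343/16 + 2025/8 + 671/16) = 633/4, so the U-coordinate is (633/4)/(633/2) = 1/2.
[UPW] = ½·((-12)·(17/8−19) + (-7/8)·(19−(-5/2)) + (11/2)·(-5/2−(17/8))) = ½·(405/2 − 301/16 − 407/16) = 633/8, so the V-coordinate is 1/4.
[UVP] = ½·((-12)·(-11/2−(17/8)) + 15·(17/8−(-5/2)) + (-7/8)·(-5/2−(-11/2))) = ½·(183/2 + 555/8 − 21/8) = 633/8, so the W-coordinate is 1/4.
Check: 1/2 + 1/4 + 1/4 = 1.

(1/2, 1/4, 1/4)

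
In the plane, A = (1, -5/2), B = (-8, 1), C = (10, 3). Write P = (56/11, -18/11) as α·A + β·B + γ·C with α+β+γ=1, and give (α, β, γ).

(10/11, -2/11, 3/11)

Signed area of the reference triangle: [ABC] = ½·(1·(1−3) + (-8)·(3−(-5/2)) + 10·(-5/2−1)) = ½·(-2 − 44 − 35) = -81/2.
[PBC] = ½·((56/11)·(1−3) + (-8)·(3−(-18/11)) + 10·(-18/11−1)) = ½·(-112/11 − 408/11 − 290/11) = -405/11, so the A-coordinate is (-405/11)/(-81/2) = 10/11.
[APC] = ½·(1·(-18/11−3) + (56/11)·(3−(-5/2)) + 10·(-5/2−(-18/11))) = ½·(-51/11 + 28 − 95/11) = 81/11, so the B-coordinate is -2/11.
[ABP] = ½·(1·(1−(-18/11)) + (-8)·(-18/11−(-5/2)) + (56/11)·(-5/2−1)) = ½·(29/11 − 76/11 − 196/11) = -243/22, so the C-coordinate is 3/11.
Check: 10/11 − 2/11 + 3/11 = 1.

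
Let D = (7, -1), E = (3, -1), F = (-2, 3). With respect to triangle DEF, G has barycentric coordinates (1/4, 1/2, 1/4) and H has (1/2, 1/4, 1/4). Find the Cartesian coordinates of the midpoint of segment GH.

Barycentric coordinates of the midpoint are the average: (3/8, 3/8, 1/4).
Converting: (3/8)·D + (3/8)·E + (1/4)·F = (13/4, 0).

(13/4, 0)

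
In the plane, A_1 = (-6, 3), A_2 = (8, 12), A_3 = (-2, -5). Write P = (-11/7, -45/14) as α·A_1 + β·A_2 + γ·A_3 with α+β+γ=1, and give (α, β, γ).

Signed area of the reference triangle: [A_1A_2A_3] = ½·((-6)·(12−(-5)) + 8·(-5−3) + (-2)·(3−12)) = ½·(-102 − 64 + 18) = -74.
[PA_2A_3] = ½·((-11/7)·(12−(-5)) + 8·(-5−(-45/14)) + (-2)·(-45/14−12)) = ½·(-187/7 − 100/7 + 213/7) = -37/7, so the A_1-coordinate is (-37/7)/(-74) = 1/14.
[A_1PA_3] = ½·((-6)·(-45/14−(-5)) + (-11/7)·(-5−3) + (-2)·(3−(-45/14))) = ½·(-75/7 + 88/7 − 87/7) = -37/7, so the A_2-coordinate is 1/14.
[A_1A_2P] = ½·((-6)·(12−(-45/14)) + 8·(-45/14−3) + (-11/7)·(3−12)) = ½·(-639/7 − 348/7 + 99/7) = -444/7, so the A_3-coordinate is 6/7.
Check: 1/14 + 1/14 + 6/7 = 1.

(1/14, 1/14, 6/7)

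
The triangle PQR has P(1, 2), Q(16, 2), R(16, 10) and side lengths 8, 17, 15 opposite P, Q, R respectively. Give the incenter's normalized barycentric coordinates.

(1/5, 17/40, 3/8)

The incenter has barycentric coordinates proportional to the opposite side lengths: (8 : 17 : 15).
Normalizing by 8+17+15 = 40 gives (1/5, 17/40, 3/8).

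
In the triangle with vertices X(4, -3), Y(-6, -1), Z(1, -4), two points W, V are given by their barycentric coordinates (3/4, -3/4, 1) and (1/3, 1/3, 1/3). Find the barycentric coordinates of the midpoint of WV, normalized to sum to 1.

Since both coordinate triples sum to 1, the midpoint's barycentrics are the componentwise average.
(3/4+1/3)/2 = 13/24; similarly -5/24 and 2/3.

(13/24, -5/24, 2/3)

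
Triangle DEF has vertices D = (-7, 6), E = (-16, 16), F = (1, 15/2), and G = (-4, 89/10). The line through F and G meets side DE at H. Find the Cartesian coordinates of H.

(-23/2, 11)

Barycentric coordinates of G with respect to DEF: (1/5, 1/5, 3/5).
On side DE the F-coordinate is zero; dropping G's F-weight 3/5 and renormalizing the remaining 1/5 : 1/5 gives weights 1/2, 1/2 on D, E.
H = (1/2)·(-7, 6) + (1/2)·(-16, 16) = (-23/2, 11).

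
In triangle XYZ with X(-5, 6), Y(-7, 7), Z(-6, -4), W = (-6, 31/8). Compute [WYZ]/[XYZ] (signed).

[XYZ] = ½·((-5)·(7−(-4)) + (-7)·(-4−6) + (-6)·(6−7)) = ½·(-55 + 70 + 6) = 21/2.
[WYZ] = ½·((-6)·(7−(-4)) + (-7)·(-4−(31/8)) + (-6)·(31/8−7)) = ½·(-66 + 441/8 + 75/4) = 63/16, so the ratio is (63/16)/(21/2) = 3/8.

3/8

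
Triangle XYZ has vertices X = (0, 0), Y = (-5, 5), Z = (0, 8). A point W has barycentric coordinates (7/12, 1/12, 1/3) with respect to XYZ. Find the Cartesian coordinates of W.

(-5/12, 37/12)

W = (7/12)·X + (1/12)·Y + (1/3)·Z.
x-coordinate: (7/12)·0 + (1/12)·(-5) + (1/3)·0 = -5/12.
y-coordinate: (7/12)·0 + (1/12)·5 + (1/3)·8 = 37/12.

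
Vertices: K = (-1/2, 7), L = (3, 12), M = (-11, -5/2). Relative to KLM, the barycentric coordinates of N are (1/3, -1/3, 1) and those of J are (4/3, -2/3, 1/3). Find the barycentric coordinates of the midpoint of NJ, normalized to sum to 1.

(5/6, -1/2, 2/3)

Since both coordinate triples sum to 1, the midpoint's barycentrics are the componentwise average.
(1/3+4/3)/2 = 5/6; similarly -1/2 and 2/3.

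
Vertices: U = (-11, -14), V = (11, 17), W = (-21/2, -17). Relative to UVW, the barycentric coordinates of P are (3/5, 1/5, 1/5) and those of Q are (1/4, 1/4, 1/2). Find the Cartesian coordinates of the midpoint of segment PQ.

Barycentric coordinates of the midpoint are the average: (17/40, 9/40, 7/20).
Converting: (17/40)·U + (9/40)·V + (7/20)·W = (-47/8, -323/40).

(-47/8, -323/40)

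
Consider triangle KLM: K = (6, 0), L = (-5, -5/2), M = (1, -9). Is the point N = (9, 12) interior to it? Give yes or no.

Barycentric coordinates of N: (356/173, 66/173, -249/173).
The three coordinates are positive, positive, negative; a point is interior exactly when all three are positive.

no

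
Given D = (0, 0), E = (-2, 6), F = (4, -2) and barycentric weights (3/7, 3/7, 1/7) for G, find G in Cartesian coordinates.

G = (3/7)·D + (3/7)·E + (1/7)·F.
x-coordinate: (3/7)·0 + (3/7)·(-2) + (1/7)·4 = -2/7.
y-coordinate: (3/7)·0 + (3/7)·6 + (1/7)·(-2) = 16/7.

(-2/7, 16/7)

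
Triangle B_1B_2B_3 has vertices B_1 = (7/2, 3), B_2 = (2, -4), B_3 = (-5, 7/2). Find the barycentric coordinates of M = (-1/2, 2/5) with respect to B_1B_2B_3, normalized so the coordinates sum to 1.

(1/5, 2/5, 2/5)

Signed area of the reference triangle: [B_1B_2B_3] = ½·((7/2)·(-4−(7/2)) + 2·(7/2−3) + (-5)·(3−(-4))) = ½·(-105/4 + 1 − 35) = -241/8.
[MB_2B_3] = ½·((-1/2)·(-4−(7/2)) + 2·(7/2−(2/5)) + (-5)·(2/5−(-4))) = ½·(15/4 + 31/5 − 22) = -241/40, so the B_1-coordinate is (-241/40)/(-241/8) = 1/5.
[B_1MB_3] = ½·((7/2)·(2/5−(7/2)) + (-1/2)·(7/2−3) + (-5)·(3−(2/5))) = ½·(-217/20 − 1/4 − 13) = -241/20, so the B_2-coordinate is 2/5.
[B_1B_2M] = ½·((7/2)·(-4−(2/5)) + 2·(2/5−3) + (-1/2)·(3−(-4))) = ½·(-77/5 − 26/5 − 7/2) = -241/20, so the B_3-coordinate is 2/5.
Check: 1/5 + 2/5 + 2/5 = 1.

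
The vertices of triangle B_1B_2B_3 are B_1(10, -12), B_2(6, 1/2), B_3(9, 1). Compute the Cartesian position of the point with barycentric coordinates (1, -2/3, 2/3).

M = 1·B_1 + (-2/3)·B_2 + (2/3)·B_3.
x-coordinate: 1·10 + (-2/3)·6 + (2/3)·9 = 12.
y-coordinate: 1·(-12) + (-2/3)·(1/2) + (2/3)·1 = -35/3.

(12, -35/3)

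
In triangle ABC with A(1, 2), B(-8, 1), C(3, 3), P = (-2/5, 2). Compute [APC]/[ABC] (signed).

1/5

[ABC] = ½·(1·(1−3) + (-8)·(3−2) + 3·(2−1)) = ½·(-2 − 8 + 3) = -7/2.
[APC] = ½·(1·(2−3) + (-2/5)·(3−2) + 3·(2−2)) = ½·(-1 − 2/5 + 0) = -7/10, so the ratio is (-7/10)/(-7/2) = 1/5.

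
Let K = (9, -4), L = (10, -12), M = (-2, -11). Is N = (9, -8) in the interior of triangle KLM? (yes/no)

Barycentric coordinates of N: (47/95, 44/95, 4/95).
The three coordinates are positive, positive, positive; a point is interior exactly when all three are positive.

yes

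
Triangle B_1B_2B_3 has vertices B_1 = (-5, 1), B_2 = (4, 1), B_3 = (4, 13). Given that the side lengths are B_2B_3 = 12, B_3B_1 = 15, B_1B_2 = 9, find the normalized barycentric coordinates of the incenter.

(1/3, 5/12, 1/4)

The incenter has barycentric coordinates proportional to the opposite side lengths: (12 : 15 : 9).
Normalizing by 12+15+9 = 36 gives (1/3, 5/12, 1/4).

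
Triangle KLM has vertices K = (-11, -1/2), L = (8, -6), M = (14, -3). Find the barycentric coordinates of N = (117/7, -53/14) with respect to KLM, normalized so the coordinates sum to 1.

(-1/7, 1/7, 1)

Signed area of the reference triangle: [KLM] = ½·((-11)·(-6−(-3)) + 8·(-3−(-1/2)) + 14·(-1/2−(-6))) = ½·(33 − 20 + 77) = 45.
[NLM] = ½·((117/7)·(-6−(-3)) + 8·(-3−(-53/14)) + 14·(-53/14−(-6))) = ½·(-351/7 + 44/7 + 31) = -45/7, so the K-coordinate is (-45/7)/45 = -1/7.
[KNM] = ½·((-11)·(-53/14−(-3)) + (117/7)·(-3−(-1/2)) + 14·(-1/2−(-53/14))) = ½·(121/14 − 585/14 + 46) = 45/7, so the L-coordinate is 1/7.
[KLN] = ½·((-11)·(-6−(-53/14)) + 8·(-53/14−(-1/2)) + (117/7)·(-1/2−(-6))) = ½·(341/14 − 184/7 + 1287/14) = 45, so the M-coordinate is 1.
Check: -1/7 + 1/7 + 1 = 1.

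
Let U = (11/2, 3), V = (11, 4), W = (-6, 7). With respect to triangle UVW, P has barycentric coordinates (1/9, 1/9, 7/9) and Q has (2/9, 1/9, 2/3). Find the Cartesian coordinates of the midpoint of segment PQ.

Barycentric coordinates of the midpoint are the average: (1/6, 1/9, 13/18).
Converting: (1/6)·U + (1/9)·V + (13/18)·W = (-79/36, 6).

(-79/36, 6)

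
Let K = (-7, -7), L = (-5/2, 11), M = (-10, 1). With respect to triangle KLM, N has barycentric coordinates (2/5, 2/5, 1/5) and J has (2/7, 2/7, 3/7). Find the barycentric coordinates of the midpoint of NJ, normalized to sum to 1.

Since both coordinate triples sum to 1, the midpoint's barycentrics are the componentwise average.
(2/5+2/7)/2 = 12/35; similarly 12/35 and 11/35.

(12/35, 12/35, 11/35)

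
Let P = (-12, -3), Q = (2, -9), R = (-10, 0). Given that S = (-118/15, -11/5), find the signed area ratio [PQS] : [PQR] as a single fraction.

2/3

[PQR] = ½·((-12)·(-9−0) + 2·(0−(-3)) + (-10)·(-3−(-9))) = ½·(108 + 6 − 60) = 27.
[PQS] = ½·((-12)·(-9−(-11/5)) + 2·(-11/5−(-3)) + (-118/15)·(-3−(-9))) = ½·(408/5 + 8/5 − 236/5) = 18, so the ratio is 18/27 = 2/3.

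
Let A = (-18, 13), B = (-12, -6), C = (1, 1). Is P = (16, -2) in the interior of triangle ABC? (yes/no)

Barycentric coordinates of P: (-144/289, -123/289, 556/289).
The three coordinates are negative, negative, positive; a point is interior exactly when all three are positive.

no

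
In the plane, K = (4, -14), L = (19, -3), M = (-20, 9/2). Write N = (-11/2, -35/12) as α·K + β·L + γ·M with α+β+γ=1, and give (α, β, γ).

Signed area of the reference triangle: [KLM] = ½·(4·(-3−(9/2)) + 19·(9/2−(-14)) + (-20)·(-14−(-3))) = ½·(-30 + 703/2 + 220) = 1083/4.
[NLM] = ½·((-11/2)·(-3−(9/2)) + 19·(9/2−(-35/12)) + (-20)·(-35/12−(-3))) = ½·(165/4 + 1691/12 − 5/3) = 361/4, so the K-coordinate is (361/4)/(1083/4) = 1/3.
[KNM] = ½·(4·(-35/12−(9/2)) + (-11/2)·(9/2−(-14)) + (-20)·(-14−(-35/12))) = ½·(-89/3 − 407/4 + 665/3) = 361/8, so the L-coordinate is 1/6.
[KLN] = ½·(4·(-3−(-35/12)) + 19·(-35/12−(-14)) + (-11/2)·(-14−(-3))) = ½·(-1/3 + 2527/12 + 121/2) = 1083/8, so the M-coordinate is 1/2.

(1/3, 1/6, 1/2)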